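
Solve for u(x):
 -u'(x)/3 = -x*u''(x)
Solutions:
 u(x) = C1 + C2*x^(4/3)


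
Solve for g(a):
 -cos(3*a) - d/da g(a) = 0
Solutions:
 g(a) = C1 - sin(3*a)/3


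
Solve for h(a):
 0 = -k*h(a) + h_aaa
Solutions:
 h(a) = C1*exp(a*k^(1/3)) + C2*exp(a*k^(1/3)*(-1 + sqrt(3)*I)/2) + C3*exp(-a*k^(1/3)*(1 + sqrt(3)*I)/2)


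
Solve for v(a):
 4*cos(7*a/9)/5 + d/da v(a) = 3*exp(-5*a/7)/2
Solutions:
 v(a) = C1 - 36*sin(7*a/9)/35 - 21*exp(-5*a/7)/10


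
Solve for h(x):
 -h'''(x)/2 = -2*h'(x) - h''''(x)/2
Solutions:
 h(x) = C1 + C2*exp(x*((6*sqrt(78) + 53)^(-1/3) + 2 + (6*sqrt(78) + 53)^(1/3))/6)*sin(sqrt(3)*x*(-(6*sqrt(78) + 53)^(1/3) + (6*sqrt(78) + 53)^(-1/3))/6) + C3*exp(x*((6*sqrt(78) + 53)^(-1/3) + 2 + (6*sqrt(78) + 53)^(1/3))/6)*cos(sqrt(3)*x*(-(6*sqrt(78) + 53)^(1/3) + (6*sqrt(78) + 53)^(-1/3))/6) + C4*exp(x*(-(6*sqrt(78) + 53)^(1/3) - 1/(6*sqrt(78) + 53)^(1/3) + 1)/3)


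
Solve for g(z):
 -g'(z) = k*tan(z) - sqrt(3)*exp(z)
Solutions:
 g(z) = C1 + k*log(cos(z)) + sqrt(3)*exp(z)


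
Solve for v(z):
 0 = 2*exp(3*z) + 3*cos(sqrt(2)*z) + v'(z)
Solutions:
 v(z) = C1 - 2*exp(3*z)/3 - 3*sqrt(2)*sin(sqrt(2)*z)/2


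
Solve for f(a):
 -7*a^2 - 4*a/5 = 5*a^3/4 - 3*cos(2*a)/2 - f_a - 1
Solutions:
 f(a) = C1 + 5*a^4/16 + 7*a^3/3 + 2*a^2/5 - a - 3*sin(a)*cos(a)/2


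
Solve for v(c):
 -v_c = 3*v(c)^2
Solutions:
 v(c) = 1/(C1 + 3*c)


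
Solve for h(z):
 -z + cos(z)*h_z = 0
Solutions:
 h(z) = C1 + Integral(z/cos(z), z)


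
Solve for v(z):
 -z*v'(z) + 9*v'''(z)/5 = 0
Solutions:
 v(z) = C1 + Integral(C2*airyai(15^(1/3)*z/3) + C3*airybi(15^(1/3)*z/3), z)


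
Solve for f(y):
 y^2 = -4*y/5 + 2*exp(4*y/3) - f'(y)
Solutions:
 f(y) = C1 - y^3/3 - 2*y^2/5 + 3*exp(4*y/3)/2


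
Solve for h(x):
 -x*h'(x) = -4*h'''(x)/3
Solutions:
 h(x) = C1 + Integral(C2*airyai(6^(1/3)*x/2) + C3*airybi(6^(1/3)*x/2), x)


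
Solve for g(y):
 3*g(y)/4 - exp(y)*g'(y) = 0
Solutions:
 g(y) = C1*exp(-3*exp(-y)/4)


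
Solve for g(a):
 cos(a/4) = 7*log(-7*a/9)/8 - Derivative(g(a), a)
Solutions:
 g(a) = C1 + 7*a*log(-a)/8 - 7*a*log(3)/4 - 7*a/8 + 7*a*log(7)/8 - 4*sin(a/4)


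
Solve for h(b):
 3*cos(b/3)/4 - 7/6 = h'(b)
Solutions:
 h(b) = C1 - 7*b/6 + 9*sin(b/3)/4


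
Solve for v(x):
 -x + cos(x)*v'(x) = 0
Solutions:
 v(x) = C1 + Integral(x/cos(x), x)


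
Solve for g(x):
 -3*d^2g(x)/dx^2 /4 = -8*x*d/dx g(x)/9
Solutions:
 g(x) = C1 + C2*erfi(4*sqrt(3)*x/9)


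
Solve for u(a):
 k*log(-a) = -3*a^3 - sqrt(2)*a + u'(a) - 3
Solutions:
 u(a) = C1 + 3*a^4/4 + sqrt(2)*a^2/2 + a*k*log(-a) + a*(3 - k)


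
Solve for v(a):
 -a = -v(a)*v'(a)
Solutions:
 v(a) = -sqrt(C1 + a^2)
 v(a) = sqrt(C1 + a^2)


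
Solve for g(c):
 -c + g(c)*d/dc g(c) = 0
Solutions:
 g(c) = -sqrt(C1 + c^2)
 g(c) = sqrt(C1 + c^2)


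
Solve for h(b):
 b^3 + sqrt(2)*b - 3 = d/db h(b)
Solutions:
 h(b) = C1 + b^4/4 + sqrt(2)*b^2/2 - 3*b


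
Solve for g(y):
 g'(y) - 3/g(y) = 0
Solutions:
 g(y) = -sqrt(C1 + 6*y)
 g(y) = sqrt(C1 + 6*y)


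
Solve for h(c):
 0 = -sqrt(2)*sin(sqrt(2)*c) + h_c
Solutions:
 h(c) = C1 - cos(sqrt(2)*c)


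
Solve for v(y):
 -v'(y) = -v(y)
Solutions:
 v(y) = C1*exp(y)


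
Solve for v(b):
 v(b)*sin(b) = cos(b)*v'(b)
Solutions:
 v(b) = C1/cos(b)


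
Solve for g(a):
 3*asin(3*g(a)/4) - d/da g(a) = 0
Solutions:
 Integral(1/asin(3*_y/4), (_y, g(a))) = C1 + 3*a


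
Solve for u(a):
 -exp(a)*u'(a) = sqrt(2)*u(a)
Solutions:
 u(a) = C1*exp(sqrt(2)*exp(-a))


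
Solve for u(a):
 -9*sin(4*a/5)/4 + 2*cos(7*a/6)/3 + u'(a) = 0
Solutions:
 u(a) = C1 - 4*sin(7*a/6)/7 - 45*cos(4*a/5)/16


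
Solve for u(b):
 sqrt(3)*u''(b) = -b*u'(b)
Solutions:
 u(b) = C1 + C2*erf(sqrt(2)*3^(3/4)*b/6)


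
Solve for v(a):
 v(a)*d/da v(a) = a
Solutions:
 v(a) = -sqrt(C1 + a^2)
 v(a) = sqrt(C1 + a^2)


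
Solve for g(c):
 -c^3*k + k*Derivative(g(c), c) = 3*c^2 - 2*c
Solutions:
 g(c) = C1 + c^4/4 + c^3/k - c^2/k


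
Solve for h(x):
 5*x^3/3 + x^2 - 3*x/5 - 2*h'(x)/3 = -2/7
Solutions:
 h(x) = C1 + 5*x^4/8 + x^3/2 - 9*x^2/20 + 3*x/7


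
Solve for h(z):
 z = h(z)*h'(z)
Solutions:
 h(z) = -sqrt(C1 + z^2)
 h(z) = sqrt(C1 + z^2)


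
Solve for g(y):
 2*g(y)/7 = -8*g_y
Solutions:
 g(y) = C1*exp(-y/28)


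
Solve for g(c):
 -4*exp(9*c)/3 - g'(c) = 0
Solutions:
 g(c) = C1 - 4*exp(9*c)/27


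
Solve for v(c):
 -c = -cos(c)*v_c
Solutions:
 v(c) = C1 + Integral(c/cos(c), c)


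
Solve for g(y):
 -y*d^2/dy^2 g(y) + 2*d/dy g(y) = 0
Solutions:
 g(y) = C1 + C2*y^3


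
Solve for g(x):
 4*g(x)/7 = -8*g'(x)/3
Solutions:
 g(x) = C1*exp(-3*x/14)


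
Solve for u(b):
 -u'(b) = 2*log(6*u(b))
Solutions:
 Integral(1/(log(_y) + log(6)), (_y, u(b)))/2 = C1 - b


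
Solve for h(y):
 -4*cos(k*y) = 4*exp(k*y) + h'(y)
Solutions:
 h(y) = C1 - 4*exp(k*y)/k - 4*sin(k*y)/k


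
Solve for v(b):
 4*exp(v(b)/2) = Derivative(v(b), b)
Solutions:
 v(b) = 2*log(-1/(C1 + 4*b)) + 2*log(2)


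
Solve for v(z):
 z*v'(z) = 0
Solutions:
 v(z) = C1


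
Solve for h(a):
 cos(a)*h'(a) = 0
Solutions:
 h(a) = C1


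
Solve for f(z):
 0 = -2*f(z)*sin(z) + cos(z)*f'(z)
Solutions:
 f(z) = C1/cos(z)^2


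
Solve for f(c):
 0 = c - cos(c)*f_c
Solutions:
 f(c) = C1 + Integral(c/cos(c), c)


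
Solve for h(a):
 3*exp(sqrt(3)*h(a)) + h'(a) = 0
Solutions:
 h(a) = sqrt(3)*(2*log(1/(C1 + 3*a)) - log(3))/6


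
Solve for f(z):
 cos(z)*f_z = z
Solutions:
 f(z) = C1 + Integral(z/cos(z), z)


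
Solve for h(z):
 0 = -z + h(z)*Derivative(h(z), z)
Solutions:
 h(z) = -sqrt(C1 + z^2)
 h(z) = sqrt(C1 + z^2)


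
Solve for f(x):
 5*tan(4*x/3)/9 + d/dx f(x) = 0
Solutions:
 f(x) = C1 + 5*log(cos(4*x/3))/12


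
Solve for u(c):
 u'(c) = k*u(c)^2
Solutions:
 u(c) = -1/(C1 + c*k)


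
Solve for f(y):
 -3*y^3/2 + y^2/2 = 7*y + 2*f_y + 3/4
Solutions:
 f(y) = C1 - 3*y^4/16 + y^3/12 - 7*y^2/4 - 3*y/8


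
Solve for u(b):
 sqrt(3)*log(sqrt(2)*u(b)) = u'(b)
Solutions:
 -2*sqrt(3)*Integral(1/(2*log(_y) + log(2)), (_y, u(b)))/3 = C1 - b


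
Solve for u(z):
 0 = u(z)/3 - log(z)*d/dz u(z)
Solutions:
 u(z) = C1*exp(li(z)/3)


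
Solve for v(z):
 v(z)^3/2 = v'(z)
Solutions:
 v(z) = -sqrt(-1/(C1 + z))
 v(z) = sqrt(-1/(C1 + z))


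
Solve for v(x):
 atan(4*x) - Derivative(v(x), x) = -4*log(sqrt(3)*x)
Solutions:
 v(x) = C1 + 4*x*log(x) + x*atan(4*x) - 4*x + 2*x*log(3) - log(16*x^2 + 1)/8


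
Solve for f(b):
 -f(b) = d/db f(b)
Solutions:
 f(b) = C1*exp(-b)


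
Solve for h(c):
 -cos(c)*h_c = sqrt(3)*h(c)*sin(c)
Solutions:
 h(c) = C1*cos(c)^(sqrt(3))


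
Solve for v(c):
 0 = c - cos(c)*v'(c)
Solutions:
 v(c) = C1 + Integral(c/cos(c), c)


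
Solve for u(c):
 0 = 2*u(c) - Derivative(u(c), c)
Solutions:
 u(c) = C1*exp(2*c)


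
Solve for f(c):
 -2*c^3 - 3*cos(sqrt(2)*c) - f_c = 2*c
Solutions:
 f(c) = C1 - c^4/2 - c^2 - 3*sqrt(2)*sin(sqrt(2)*c)/2


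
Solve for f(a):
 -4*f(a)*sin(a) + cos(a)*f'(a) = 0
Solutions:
 f(a) = C1/cos(a)^4


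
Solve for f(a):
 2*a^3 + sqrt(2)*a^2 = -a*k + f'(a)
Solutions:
 f(a) = C1 + a^4/2 + sqrt(2)*a^3/3 + a^2*k/2


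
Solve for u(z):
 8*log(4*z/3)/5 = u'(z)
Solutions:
 u(z) = C1 + 8*z*log(z)/5 - 8*z*log(3)/5 - 8*z/5 + 16*z*log(2)/5


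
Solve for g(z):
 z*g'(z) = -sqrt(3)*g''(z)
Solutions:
 g(z) = C1 + C2*erf(sqrt(2)*3^(3/4)*z/6)


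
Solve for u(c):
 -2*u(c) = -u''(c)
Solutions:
 u(c) = C1*exp(-sqrt(2)*c) + C2*exp(sqrt(2)*c)


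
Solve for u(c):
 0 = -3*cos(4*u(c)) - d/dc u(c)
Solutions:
 u(c) = -asin((C1 + exp(24*c))/(C1 - exp(24*c)))/4 + pi/4
 u(c) = asin((C1 + exp(24*c))/(C1 - exp(24*c)))/4


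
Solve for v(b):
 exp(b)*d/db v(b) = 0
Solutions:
 v(b) = C1


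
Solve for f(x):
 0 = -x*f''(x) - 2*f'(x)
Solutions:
 f(x) = C1 + C2/x


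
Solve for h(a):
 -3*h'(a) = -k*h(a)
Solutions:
 h(a) = C1*exp(a*k/3)


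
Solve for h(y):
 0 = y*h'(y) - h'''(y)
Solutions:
 h(y) = C1 + Integral(C2*airyai(y) + C3*airybi(y), y)


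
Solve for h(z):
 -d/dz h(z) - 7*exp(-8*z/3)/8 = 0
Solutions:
 h(z) = C1 + 21*exp(-8*z/3)/64


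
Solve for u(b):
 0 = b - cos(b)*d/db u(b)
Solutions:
 u(b) = C1 + Integral(b/cos(b), b)


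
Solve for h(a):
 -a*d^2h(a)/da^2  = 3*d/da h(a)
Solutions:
 h(a) = C1 + C2/a^2


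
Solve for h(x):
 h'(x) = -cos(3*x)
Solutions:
 h(x) = C1 - sin(3*x)/3


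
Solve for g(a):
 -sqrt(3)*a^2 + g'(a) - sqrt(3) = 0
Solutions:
 g(a) = C1 + sqrt(3)*a^3/3 + sqrt(3)*a


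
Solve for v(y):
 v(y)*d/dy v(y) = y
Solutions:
 v(y) = -sqrt(C1 + y^2)
 v(y) = sqrt(C1 + y^2)


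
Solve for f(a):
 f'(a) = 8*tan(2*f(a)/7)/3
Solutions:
 f(a) = -7*asin(C1*exp(16*a/21))/2 + 7*pi/2
 f(a) = 7*asin(C1*exp(16*a/21))/2


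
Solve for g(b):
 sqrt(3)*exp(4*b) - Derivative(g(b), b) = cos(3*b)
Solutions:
 g(b) = C1 + sqrt(3)*exp(4*b)/4 - sin(3*b)/3


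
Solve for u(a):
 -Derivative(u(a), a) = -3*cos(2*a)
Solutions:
 u(a) = C1 + 3*sin(2*a)/2


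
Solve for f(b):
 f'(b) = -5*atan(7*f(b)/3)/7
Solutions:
 Integral(1/atan(7*_y/3), (_y, f(b))) = C1 - 5*b/7


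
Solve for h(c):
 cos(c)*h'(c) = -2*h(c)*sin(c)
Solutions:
 h(c) = C1*cos(c)^2


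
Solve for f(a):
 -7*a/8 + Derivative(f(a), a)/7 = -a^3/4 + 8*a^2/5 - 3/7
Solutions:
 f(a) = C1 - 7*a^4/16 + 56*a^3/15 + 49*a^2/16 - 3*a


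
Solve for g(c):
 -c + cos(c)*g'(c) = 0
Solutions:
 g(c) = C1 + Integral(c/cos(c), c)


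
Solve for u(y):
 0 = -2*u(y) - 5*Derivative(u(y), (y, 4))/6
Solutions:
 u(y) = (C1*sin(3^(1/4)*5^(3/4)*y/5) + C2*cos(3^(1/4)*5^(3/4)*y/5))*exp(-3^(1/4)*5^(3/4)*y/5) + (C3*sin(3^(1/4)*5^(3/4)*y/5) + C4*cos(3^(1/4)*5^(3/4)*y/5))*exp(3^(1/4)*5^(3/4)*y/5)


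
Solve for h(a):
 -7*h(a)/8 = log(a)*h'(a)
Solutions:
 h(a) = C1*exp(-7*li(a)/8)


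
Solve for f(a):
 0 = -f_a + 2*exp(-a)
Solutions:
 f(a) = C1 - 2*exp(-a)


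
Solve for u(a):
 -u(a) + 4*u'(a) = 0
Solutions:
 u(a) = C1*exp(a/4)


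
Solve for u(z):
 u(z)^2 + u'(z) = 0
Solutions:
 u(z) = 1/(C1 + z)


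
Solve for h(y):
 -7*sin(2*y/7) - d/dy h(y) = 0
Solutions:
 h(y) = C1 + 49*cos(2*y/7)/2


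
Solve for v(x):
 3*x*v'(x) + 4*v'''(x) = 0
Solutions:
 v(x) = C1 + Integral(C2*airyai(-6^(1/3)*x/2) + C3*airybi(-6^(1/3)*x/2), x)


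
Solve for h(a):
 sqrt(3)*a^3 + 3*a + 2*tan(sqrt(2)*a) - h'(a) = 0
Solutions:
 h(a) = C1 + sqrt(3)*a^4/4 + 3*a^2/2 - sqrt(2)*log(cos(sqrt(2)*a))


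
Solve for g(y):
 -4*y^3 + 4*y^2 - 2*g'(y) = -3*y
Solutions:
 g(y) = C1 - y^4/2 + 2*y^3/3 + 3*y^2/4


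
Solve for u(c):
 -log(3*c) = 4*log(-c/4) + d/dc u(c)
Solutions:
 u(c) = C1 - 5*c*log(c) + c*(-log(3) + 5 + 8*log(2) - 4*I*pi)


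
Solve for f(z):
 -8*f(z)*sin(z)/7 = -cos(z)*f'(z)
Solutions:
 f(z) = C1/cos(z)^(8/7)


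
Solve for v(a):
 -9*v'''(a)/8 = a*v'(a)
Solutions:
 v(a) = C1 + Integral(C2*airyai(-2*3^(1/3)*a/3) + C3*airybi(-2*3^(1/3)*a/3), a)


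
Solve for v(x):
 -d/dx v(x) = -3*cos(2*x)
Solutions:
 v(x) = C1 + 3*sin(2*x)/2


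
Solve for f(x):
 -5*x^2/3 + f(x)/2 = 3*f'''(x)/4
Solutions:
 f(x) = C3*exp(2^(1/3)*3^(2/3)*x/3) + 10*x^2/3 + (C1*sin(2^(1/3)*3^(1/6)*x/2) + C2*cos(2^(1/3)*3^(1/6)*x/2))*exp(-2^(1/3)*3^(2/3)*x/6)


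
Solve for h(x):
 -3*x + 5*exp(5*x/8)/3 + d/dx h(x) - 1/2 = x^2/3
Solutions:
 h(x) = C1 + x^3/9 + 3*x^2/2 + x/2 - 8*exp(5*x/8)/3


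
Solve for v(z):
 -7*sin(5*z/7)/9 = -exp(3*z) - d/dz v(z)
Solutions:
 v(z) = C1 - exp(3*z)/3 - 49*cos(5*z/7)/45


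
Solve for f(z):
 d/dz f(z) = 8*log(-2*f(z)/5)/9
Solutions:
 -9*Integral(1/(log(-_y) - log(5) + log(2)), (_y, f(z)))/8 = C1 - z


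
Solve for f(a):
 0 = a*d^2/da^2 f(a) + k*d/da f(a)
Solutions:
 f(a) = C1 + a^(1 - re(k))*(C2*sin(log(a)*Abs(im(k))) + C3*cos(log(a)*im(k)))


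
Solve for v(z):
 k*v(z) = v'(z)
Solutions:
 v(z) = C1*exp(k*z)


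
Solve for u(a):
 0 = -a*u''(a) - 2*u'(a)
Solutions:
 u(a) = C1 + C2/a


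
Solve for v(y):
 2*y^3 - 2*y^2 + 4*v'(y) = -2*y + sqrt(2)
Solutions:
 v(y) = C1 - y^4/8 + y^3/6 - y^2/4 + sqrt(2)*y/4


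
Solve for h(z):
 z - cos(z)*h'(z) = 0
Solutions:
 h(z) = C1 + Integral(z/cos(z), z)


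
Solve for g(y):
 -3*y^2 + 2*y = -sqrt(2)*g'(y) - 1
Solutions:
 g(y) = C1 + sqrt(2)*y^3/2 - sqrt(2)*y^2/2 - sqrt(2)*y/2


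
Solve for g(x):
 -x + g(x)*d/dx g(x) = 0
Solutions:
 g(x) = -sqrt(C1 + x^2)
 g(x) = sqrt(C1 + x^2)


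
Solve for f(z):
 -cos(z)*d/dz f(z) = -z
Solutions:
 f(z) = C1 + Integral(z/cos(z), z)


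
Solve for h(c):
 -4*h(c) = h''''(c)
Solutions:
 h(c) = (C1*sin(c) + C2*cos(c))*exp(-c) + (C3*sin(c) + C4*cos(c))*exp(c)


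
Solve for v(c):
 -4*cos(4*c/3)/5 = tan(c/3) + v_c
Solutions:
 v(c) = C1 + 3*log(cos(c/3)) - 3*sin(4*c/3)/5


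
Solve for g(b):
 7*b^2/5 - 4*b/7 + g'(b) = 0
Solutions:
 g(b) = C1 - 7*b^3/15 + 2*b^2/7


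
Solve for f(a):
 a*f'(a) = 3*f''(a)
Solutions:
 f(a) = C1 + C2*erfi(sqrt(6)*a/6)


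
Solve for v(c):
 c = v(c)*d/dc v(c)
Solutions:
 v(c) = -sqrt(C1 + c^2)
 v(c) = sqrt(C1 + c^2)


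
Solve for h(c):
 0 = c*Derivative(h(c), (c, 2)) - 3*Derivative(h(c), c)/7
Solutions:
 h(c) = C1 + C2*c^(10/7)


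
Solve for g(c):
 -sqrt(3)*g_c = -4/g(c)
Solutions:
 g(c) = -sqrt(C1 + 24*sqrt(3)*c)/3
 g(c) = sqrt(C1 + 24*sqrt(3)*c)/3


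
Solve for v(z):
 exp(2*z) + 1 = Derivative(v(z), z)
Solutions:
 v(z) = C1 + z + exp(2*z)/2


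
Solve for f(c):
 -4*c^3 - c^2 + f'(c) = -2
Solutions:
 f(c) = C1 + c^4 + c^3/3 - 2*c


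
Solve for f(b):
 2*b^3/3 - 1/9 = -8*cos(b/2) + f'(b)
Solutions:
 f(b) = C1 + b^4/6 - b/9 + 16*sin(b/2)


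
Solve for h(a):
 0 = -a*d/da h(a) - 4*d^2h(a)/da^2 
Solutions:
 h(a) = C1 + C2*erf(sqrt(2)*a/4)


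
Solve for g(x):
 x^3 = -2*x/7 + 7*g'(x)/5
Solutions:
 g(x) = C1 + 5*x^4/28 + 5*x^2/49


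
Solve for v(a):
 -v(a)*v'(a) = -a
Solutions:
 v(a) = -sqrt(C1 + a^2)
 v(a) = sqrt(C1 + a^2)


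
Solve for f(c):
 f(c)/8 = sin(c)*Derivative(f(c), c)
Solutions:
 f(c) = C1*(cos(c) - 1)^(1/16)/(cos(c) + 1)^(1/16)


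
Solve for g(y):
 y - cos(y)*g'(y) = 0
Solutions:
 g(y) = C1 + Integral(y/cos(y), y)


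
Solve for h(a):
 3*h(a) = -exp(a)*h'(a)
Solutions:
 h(a) = C1*exp(3*exp(-a))


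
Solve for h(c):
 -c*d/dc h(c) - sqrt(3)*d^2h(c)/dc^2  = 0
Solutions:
 h(c) = C1 + C2*erf(sqrt(2)*3^(3/4)*c/6)


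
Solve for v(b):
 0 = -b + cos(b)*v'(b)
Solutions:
 v(b) = C1 + Integral(b/cos(b), b)


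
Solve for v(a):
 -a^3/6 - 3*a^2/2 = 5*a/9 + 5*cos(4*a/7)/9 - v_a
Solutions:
 v(a) = C1 + a^4/24 + a^3/2 + 5*a^2/18 + 35*sin(4*a/7)/36


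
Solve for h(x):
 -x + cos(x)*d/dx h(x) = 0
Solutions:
 h(x) = C1 + Integral(x/cos(x), x)


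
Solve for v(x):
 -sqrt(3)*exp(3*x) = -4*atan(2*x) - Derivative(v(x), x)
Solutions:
 v(x) = C1 - 4*x*atan(2*x) + sqrt(3)*exp(3*x)/3 + log(4*x^2 + 1)


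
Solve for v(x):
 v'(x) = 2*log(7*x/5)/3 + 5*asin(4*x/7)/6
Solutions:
 v(x) = C1 + 2*x*log(x)/3 + 5*x*asin(4*x/7)/6 - 2*x*log(5)/3 - 2*x/3 + 2*x*log(7)/3 + 5*sqrt(49 - 16*x^2)/24


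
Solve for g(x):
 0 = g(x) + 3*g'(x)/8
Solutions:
 g(x) = C1*exp(-8*x/3)


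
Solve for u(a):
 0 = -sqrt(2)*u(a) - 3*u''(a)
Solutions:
 u(a) = C1*sin(2^(1/4)*sqrt(3)*a/3) + C2*cos(2^(1/4)*sqrt(3)*a/3)


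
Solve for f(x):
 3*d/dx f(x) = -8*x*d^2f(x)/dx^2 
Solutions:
 f(x) = C1 + C2*x^(5/8)


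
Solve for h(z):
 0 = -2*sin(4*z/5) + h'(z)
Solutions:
 h(z) = C1 - 5*cos(4*z/5)/2


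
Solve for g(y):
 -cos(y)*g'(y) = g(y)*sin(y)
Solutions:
 g(y) = C1*cos(y)


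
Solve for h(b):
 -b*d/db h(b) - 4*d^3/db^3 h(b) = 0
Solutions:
 h(b) = C1 + Integral(C2*airyai(-2^(1/3)*b/2) + C3*airybi(-2^(1/3)*b/2), b)


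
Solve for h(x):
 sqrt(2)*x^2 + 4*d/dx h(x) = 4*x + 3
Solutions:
 h(x) = C1 - sqrt(2)*x^3/12 + x^2/2 + 3*x/4


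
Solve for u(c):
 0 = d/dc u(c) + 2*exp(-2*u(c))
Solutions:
 u(c) = log(-sqrt(C1 - 4*c))
 u(c) = log(C1 - 4*c)/2


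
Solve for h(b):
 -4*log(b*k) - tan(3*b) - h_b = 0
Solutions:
 h(b) = C1 - 4*b*log(b*k) + 4*b + log(cos(3*b))/3


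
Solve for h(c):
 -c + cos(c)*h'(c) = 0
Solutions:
 h(c) = C1 + Integral(c/cos(c), c)


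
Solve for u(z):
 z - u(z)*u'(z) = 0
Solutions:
 u(z) = -sqrt(C1 + z^2)
 u(z) = sqrt(C1 + z^2)


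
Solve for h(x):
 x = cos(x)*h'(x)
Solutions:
 h(x) = C1 + Integral(x/cos(x), x)


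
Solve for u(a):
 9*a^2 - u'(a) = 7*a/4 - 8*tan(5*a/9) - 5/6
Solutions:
 u(a) = C1 + 3*a^3 - 7*a^2/8 + 5*a/6 - 72*log(cos(5*a/9))/5


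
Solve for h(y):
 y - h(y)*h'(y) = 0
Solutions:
 h(y) = -sqrt(C1 + y^2)
 h(y) = sqrt(C1 + y^2)


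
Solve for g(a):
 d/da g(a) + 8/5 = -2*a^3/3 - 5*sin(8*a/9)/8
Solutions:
 g(a) = C1 - a^4/6 - 8*a/5 + 45*cos(8*a/9)/64


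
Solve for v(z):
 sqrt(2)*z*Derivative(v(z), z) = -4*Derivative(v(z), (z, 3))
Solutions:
 v(z) = C1 + Integral(C2*airyai(-sqrt(2)*z/2) + C3*airybi(-sqrt(2)*z/2), z)


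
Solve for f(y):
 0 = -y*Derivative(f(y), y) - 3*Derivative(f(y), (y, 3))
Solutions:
 f(y) = C1 + Integral(C2*airyai(-3^(2/3)*y/3) + C3*airybi(-3^(2/3)*y/3), y)


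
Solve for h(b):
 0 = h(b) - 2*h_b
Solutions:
 h(b) = C1*exp(b/2)


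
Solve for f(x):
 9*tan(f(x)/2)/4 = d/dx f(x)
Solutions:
 f(x) = -2*asin(C1*exp(9*x/8)) + 2*pi
 f(x) = 2*asin(C1*exp(9*x/8))


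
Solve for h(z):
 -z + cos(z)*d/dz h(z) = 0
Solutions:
 h(z) = C1 + Integral(z/cos(z), z)


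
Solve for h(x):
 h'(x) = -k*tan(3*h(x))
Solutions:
 h(x) = -asin(C1*exp(-3*k*x))/3 + pi/3
 h(x) = asin(C1*exp(-3*k*x))/3


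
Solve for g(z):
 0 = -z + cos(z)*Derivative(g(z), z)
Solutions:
 g(z) = C1 + Integral(z/cos(z), z)


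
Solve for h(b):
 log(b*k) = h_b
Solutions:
 h(b) = C1 + b*log(b*k) - b


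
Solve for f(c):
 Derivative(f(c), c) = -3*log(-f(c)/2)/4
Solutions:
 4*Integral(1/(log(-_y) - log(2)), (_y, f(c)))/3 = C1 - c


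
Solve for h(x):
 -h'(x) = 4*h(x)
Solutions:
 h(x) = C1*exp(-4*x)


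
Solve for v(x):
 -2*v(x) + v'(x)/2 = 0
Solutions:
 v(x) = C1*exp(4*x)


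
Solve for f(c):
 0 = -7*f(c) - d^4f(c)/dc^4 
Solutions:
 f(c) = (C1*sin(sqrt(2)*7^(1/4)*c/2) + C2*cos(sqrt(2)*7^(1/4)*c/2))*exp(-sqrt(2)*7^(1/4)*c/2) + (C3*sin(sqrt(2)*7^(1/4)*c/2) + C4*cos(sqrt(2)*7^(1/4)*c/2))*exp(sqrt(2)*7^(1/4)*c/2)


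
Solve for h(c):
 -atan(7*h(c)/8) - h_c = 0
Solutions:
 Integral(1/atan(7*_y/8), (_y, h(c))) = C1 - c


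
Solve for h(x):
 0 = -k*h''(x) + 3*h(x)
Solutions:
 h(x) = C1*exp(-sqrt(3)*x*sqrt(1/k)) + C2*exp(sqrt(3)*x*sqrt(1/k))


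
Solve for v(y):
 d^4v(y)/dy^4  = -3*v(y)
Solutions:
 v(y) = (C1*sin(sqrt(2)*3^(1/4)*y/2) + C2*cos(sqrt(2)*3^(1/4)*y/2))*exp(-sqrt(2)*3^(1/4)*y/2) + (C3*sin(sqrt(2)*3^(1/4)*y/2) + C4*cos(sqrt(2)*3^(1/4)*y/2))*exp(sqrt(2)*3^(1/4)*y/2)


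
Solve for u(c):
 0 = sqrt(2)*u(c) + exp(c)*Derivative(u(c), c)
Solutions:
 u(c) = C1*exp(sqrt(2)*exp(-c))


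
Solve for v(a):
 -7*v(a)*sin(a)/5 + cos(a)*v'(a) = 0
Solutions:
 v(a) = C1/cos(a)^(7/5)


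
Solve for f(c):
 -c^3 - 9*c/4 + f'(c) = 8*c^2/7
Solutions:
 f(c) = C1 + c^4/4 + 8*c^3/21 + 9*c^2/8


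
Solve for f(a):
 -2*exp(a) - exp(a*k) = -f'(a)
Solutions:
 f(a) = C1 + 2*exp(a) + exp(a*k)/k


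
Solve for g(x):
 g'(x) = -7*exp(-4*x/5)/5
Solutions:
 g(x) = C1 + 7*exp(-4*x/5)/4


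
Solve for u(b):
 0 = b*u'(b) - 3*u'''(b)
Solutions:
 u(b) = C1 + Integral(C2*airyai(3^(2/3)*b/3) + C3*airybi(3^(2/3)*b/3), b)


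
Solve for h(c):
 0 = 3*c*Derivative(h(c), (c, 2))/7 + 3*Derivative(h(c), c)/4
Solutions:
 h(c) = C1 + C2/c^(3/4)


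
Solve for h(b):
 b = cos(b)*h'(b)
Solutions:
 h(b) = C1 + Integral(b/cos(b), b)


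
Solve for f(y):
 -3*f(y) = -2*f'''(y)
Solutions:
 f(y) = C3*exp(2^(2/3)*3^(1/3)*y/2) + (C1*sin(2^(2/3)*3^(5/6)*y/4) + C2*cos(2^(2/3)*3^(5/6)*y/4))*exp(-2^(2/3)*3^(1/3)*y/4)


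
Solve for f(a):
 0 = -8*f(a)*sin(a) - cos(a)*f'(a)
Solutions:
 f(a) = C1*cos(a)^8


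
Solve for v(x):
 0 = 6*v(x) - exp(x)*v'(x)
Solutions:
 v(x) = C1*exp(-6*exp(-x))


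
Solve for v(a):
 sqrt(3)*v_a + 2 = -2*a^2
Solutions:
 v(a) = C1 - 2*sqrt(3)*a^3/9 - 2*sqrt(3)*a/3


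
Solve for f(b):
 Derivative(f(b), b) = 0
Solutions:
 f(b) = C1


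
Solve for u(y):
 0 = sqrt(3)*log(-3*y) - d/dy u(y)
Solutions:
 u(y) = C1 + sqrt(3)*y*log(-y) + sqrt(3)*y*(-1 + log(3))


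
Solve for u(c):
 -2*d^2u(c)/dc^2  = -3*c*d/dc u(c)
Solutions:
 u(c) = C1 + C2*erfi(sqrt(3)*c/2)


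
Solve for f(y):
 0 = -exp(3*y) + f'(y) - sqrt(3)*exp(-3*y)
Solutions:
 f(y) = C1 + exp(3*y)/3 - sqrt(3)*exp(-3*y)/3


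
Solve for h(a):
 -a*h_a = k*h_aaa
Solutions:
 h(a) = C1 + Integral(C2*airyai(a*(-1/k)^(1/3)) + C3*airybi(a*(-1/k)^(1/3)), a)


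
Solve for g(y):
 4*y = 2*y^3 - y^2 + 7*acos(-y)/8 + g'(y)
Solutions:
 g(y) = C1 - y^4/2 + y^3/3 + 2*y^2 - 7*y*acos(-y)/8 - 7*sqrt(1 - y^2)/8


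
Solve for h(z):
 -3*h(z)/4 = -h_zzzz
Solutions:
 h(z) = C1*exp(-sqrt(2)*3^(1/4)*z/2) + C2*exp(sqrt(2)*3^(1/4)*z/2) + C3*sin(sqrt(2)*3^(1/4)*z/2) + C4*cos(sqrt(2)*3^(1/4)*z/2)


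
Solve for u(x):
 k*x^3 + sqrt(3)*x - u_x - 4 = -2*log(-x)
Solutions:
 u(x) = C1 + k*x^4/4 + sqrt(3)*x^2/2 + 2*x*log(-x) - 6*x


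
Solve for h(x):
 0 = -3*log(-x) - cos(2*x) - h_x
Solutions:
 h(x) = C1 - 3*x*log(-x) + 3*x - sin(2*x)/2


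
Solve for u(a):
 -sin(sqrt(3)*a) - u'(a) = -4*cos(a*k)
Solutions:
 u(a) = C1 + sqrt(3)*cos(sqrt(3)*a)/3 + 4*sin(a*k)/k


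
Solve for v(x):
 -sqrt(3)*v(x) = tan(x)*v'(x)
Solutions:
 v(x) = C1/sin(x)^(sqrt(3))


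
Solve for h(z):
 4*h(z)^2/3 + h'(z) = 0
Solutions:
 h(z) = 3/(C1 + 4*z)


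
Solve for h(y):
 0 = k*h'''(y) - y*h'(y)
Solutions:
 h(y) = C1 + Integral(C2*airyai(y*(1/k)^(1/3)) + C3*airybi(y*(1/k)^(1/3)), y)


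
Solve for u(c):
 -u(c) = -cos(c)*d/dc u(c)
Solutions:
 u(c) = C1*sqrt(sin(c) + 1)/sqrt(sin(c) - 1)


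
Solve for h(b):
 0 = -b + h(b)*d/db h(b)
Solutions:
 h(b) = -sqrt(C1 + b^2)
 h(b) = sqrt(C1 + b^2)


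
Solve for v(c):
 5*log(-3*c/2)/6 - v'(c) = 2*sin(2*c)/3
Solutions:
 v(c) = C1 + 5*c*log(-c)/6 - 5*c/6 - 5*c*log(2)/6 + 5*c*log(3)/6 + cos(2*c)/3


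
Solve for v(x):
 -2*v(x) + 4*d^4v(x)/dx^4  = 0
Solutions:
 v(x) = C1*exp(-2^(3/4)*x/2) + C2*exp(2^(3/4)*x/2) + C3*sin(2^(3/4)*x/2) + C4*cos(2^(3/4)*x/2)


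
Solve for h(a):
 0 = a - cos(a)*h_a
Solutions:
 h(a) = C1 + Integral(a/cos(a), a)


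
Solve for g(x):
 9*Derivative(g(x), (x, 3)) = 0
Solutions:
 g(x) = C1 + C2*x + C3*x^2


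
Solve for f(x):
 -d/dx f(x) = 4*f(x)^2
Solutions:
 f(x) = 1/(C1 + 4*x)


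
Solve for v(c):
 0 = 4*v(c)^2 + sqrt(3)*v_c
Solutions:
 v(c) = 3/(C1 + 4*sqrt(3)*c)


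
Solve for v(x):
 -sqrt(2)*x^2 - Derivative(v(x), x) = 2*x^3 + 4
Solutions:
 v(x) = C1 - x^4/2 - sqrt(2)*x^3/3 - 4*x


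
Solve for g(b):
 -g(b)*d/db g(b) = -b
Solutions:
 g(b) = -sqrt(C1 + b^2)
 g(b) = sqrt(C1 + b^2)


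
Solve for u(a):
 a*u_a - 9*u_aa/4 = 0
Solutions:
 u(a) = C1 + C2*erfi(sqrt(2)*a/3)


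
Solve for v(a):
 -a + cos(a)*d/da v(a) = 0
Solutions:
 v(a) = C1 + Integral(a/cos(a), a)


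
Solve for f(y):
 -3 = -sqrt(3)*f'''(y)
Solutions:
 f(y) = C1 + C2*y + C3*y^2 + sqrt(3)*y^3/6


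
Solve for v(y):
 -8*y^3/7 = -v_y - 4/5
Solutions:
 v(y) = C1 + 2*y^4/7 - 4*y/5


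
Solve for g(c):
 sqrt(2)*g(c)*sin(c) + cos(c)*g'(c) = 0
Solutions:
 g(c) = C1*cos(c)^(sqrt(2))


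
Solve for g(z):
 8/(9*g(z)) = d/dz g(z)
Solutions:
 g(z) = -sqrt(C1 + 16*z)/3
 g(z) = sqrt(C1 + 16*z)/3


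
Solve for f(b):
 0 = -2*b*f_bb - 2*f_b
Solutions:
 f(b) = C1 + C2*log(b)


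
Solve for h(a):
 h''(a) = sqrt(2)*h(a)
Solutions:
 h(a) = C1*exp(-2^(1/4)*a) + C2*exp(2^(1/4)*a)


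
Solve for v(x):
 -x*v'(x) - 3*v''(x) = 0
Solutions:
 v(x) = C1 + C2*erf(sqrt(6)*x/6)


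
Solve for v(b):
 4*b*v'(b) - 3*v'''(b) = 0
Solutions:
 v(b) = C1 + Integral(C2*airyai(6^(2/3)*b/3) + C3*airybi(6^(2/3)*b/3), b)


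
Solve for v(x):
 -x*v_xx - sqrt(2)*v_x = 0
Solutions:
 v(x) = C1 + C2*x^(1 - sqrt(2))


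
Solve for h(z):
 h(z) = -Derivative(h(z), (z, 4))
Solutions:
 h(z) = (C1*sin(sqrt(2)*z/2) + C2*cos(sqrt(2)*z/2))*exp(-sqrt(2)*z/2) + (C3*sin(sqrt(2)*z/2) + C4*cos(sqrt(2)*z/2))*exp(sqrt(2)*z/2)


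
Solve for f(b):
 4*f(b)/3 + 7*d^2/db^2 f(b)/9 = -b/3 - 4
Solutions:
 f(b) = C1*sin(2*sqrt(21)*b/7) + C2*cos(2*sqrt(21)*b/7) - b/4 - 3


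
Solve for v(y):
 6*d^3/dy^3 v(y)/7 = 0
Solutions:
 v(y) = C1 + C2*y + C3*y^2


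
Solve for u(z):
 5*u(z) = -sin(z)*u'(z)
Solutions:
 u(z) = C1*sqrt(cos(z) + 1)*(cos(z)^2 + 2*cos(z) + 1)/(sqrt(cos(z) - 1)*(cos(z)^2 - 2*cos(z) + 1))


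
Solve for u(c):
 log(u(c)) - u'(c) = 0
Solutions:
 li(u(c)) = C1 + c


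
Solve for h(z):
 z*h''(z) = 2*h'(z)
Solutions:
 h(z) = C1 + C2*z^3


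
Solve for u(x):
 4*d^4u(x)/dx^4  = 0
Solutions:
 u(x) = C1 + C2*x + C3*x^2 + C4*x^3


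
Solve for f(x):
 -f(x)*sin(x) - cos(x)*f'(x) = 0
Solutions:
 f(x) = C1*cos(x)


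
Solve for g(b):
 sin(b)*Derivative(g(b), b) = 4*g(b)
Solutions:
 g(b) = C1*(cos(b)^2 - 2*cos(b) + 1)/(cos(b)^2 + 2*cos(b) + 1)


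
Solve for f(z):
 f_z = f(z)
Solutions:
 f(z) = C1*exp(z)


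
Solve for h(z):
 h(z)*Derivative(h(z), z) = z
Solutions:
 h(z) = -sqrt(C1 + z^2)
 h(z) = sqrt(C1 + z^2)


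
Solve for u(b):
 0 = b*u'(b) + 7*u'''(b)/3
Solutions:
 u(b) = C1 + Integral(C2*airyai(-3^(1/3)*7^(2/3)*b/7) + C3*airybi(-3^(1/3)*7^(2/3)*b/7), b)


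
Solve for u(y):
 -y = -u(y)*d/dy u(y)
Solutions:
 u(y) = -sqrt(C1 + y^2)
 u(y) = sqrt(C1 + y^2)


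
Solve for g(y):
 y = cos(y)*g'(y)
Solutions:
 g(y) = C1 + Integral(y/cos(y), y)


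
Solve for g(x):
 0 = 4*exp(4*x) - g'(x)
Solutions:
 g(x) = C1 + exp(4*x)


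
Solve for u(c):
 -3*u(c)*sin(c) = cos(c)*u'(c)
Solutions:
 u(c) = C1*cos(c)^3


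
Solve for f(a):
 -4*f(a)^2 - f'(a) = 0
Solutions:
 f(a) = 1/(C1 + 4*a)


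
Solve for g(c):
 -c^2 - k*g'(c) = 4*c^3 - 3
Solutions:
 g(c) = C1 - c^4/k - c^3/(3*k) + 3*c/k


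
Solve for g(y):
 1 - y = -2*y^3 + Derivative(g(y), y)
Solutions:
 g(y) = C1 + y^4/2 - y^2/2 + y


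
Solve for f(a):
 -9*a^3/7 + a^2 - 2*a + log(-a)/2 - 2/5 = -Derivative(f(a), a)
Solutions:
 f(a) = C1 + 9*a^4/28 - a^3/3 + a^2 - a*log(-a)/2 + 9*a/10


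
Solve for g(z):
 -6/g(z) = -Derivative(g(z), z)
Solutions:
 g(z) = -sqrt(C1 + 12*z)
 g(z) = sqrt(C1 + 12*z)


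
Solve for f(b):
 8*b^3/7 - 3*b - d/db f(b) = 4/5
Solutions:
 f(b) = C1 + 2*b^4/7 - 3*b^2/2 - 4*b/5


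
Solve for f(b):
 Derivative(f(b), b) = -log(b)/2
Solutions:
 f(b) = C1 - b*log(b)/2 + b/2


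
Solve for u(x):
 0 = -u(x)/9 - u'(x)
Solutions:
 u(x) = C1*exp(-x/9)


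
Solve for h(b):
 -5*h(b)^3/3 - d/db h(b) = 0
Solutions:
 h(b) = -sqrt(6)*sqrt(-1/(C1 - 5*b))/2
 h(b) = sqrt(6)*sqrt(-1/(C1 - 5*b))/2


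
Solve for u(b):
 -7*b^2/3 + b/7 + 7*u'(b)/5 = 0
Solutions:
 u(b) = C1 + 5*b^3/9 - 5*b^2/98


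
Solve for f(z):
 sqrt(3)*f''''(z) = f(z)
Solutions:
 f(z) = C1*exp(-3^(7/8)*z/3) + C2*exp(3^(7/8)*z/3) + C3*sin(3^(7/8)*z/3) + C4*cos(3^(7/8)*z/3)


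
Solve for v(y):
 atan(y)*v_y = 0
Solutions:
 v(y) = C1


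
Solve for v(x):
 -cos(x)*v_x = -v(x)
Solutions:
 v(x) = C1*sqrt(sin(x) + 1)/sqrt(sin(x) - 1)


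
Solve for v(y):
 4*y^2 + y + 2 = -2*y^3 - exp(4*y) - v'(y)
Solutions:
 v(y) = C1 - y^4/2 - 4*y^3/3 - y^2/2 - 2*y - exp(4*y)/4


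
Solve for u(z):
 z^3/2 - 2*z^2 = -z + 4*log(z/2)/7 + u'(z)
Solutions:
 u(z) = C1 + z^4/8 - 2*z^3/3 + z^2/2 - 4*z*log(z)/7 + 4*z*log(2)/7 + 4*z/7


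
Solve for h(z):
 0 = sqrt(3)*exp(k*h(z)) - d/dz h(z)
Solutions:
 h(z) = Piecewise((log(-1/(C1*k + sqrt(3)*k*z))/k, Ne(k, 0)), (nan, True))
 h(z) = Piecewise((C1 + sqrt(3)*z, Eq(k, 0)), (nan, True))


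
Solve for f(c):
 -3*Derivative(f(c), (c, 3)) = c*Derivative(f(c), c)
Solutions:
 f(c) = C1 + Integral(C2*airyai(-3^(2/3)*c/3) + C3*airybi(-3^(2/3)*c/3), c)


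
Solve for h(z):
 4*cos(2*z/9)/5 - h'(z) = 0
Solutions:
 h(z) = C1 + 18*sin(2*z/9)/5


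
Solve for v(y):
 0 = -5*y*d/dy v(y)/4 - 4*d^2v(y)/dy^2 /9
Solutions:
 v(y) = C1 + C2*erf(3*sqrt(10)*y/8)


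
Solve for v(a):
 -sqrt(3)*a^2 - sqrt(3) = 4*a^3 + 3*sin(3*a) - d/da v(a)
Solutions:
 v(a) = C1 + a^4 + sqrt(3)*a^3/3 + sqrt(3)*a - cos(3*a)


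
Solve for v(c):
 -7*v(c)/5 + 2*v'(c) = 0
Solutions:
 v(c) = C1*exp(7*c/10)


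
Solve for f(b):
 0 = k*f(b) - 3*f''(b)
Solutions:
 f(b) = C1*exp(-sqrt(3)*b*sqrt(k)/3) + C2*exp(sqrt(3)*b*sqrt(k)/3)


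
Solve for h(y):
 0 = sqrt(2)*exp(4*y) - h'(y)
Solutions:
 h(y) = C1 + sqrt(2)*exp(4*y)/4


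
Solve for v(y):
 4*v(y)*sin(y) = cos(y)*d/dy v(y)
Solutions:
 v(y) = C1/cos(y)^4


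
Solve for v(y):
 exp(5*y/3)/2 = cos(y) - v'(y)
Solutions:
 v(y) = C1 - 3*exp(5*y/3)/10 + sin(y)


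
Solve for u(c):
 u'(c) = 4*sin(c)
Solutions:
 u(c) = C1 - 4*cos(c)


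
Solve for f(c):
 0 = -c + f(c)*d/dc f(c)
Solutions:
 f(c) = -sqrt(C1 + c^2)
 f(c) = sqrt(C1 + c^2)


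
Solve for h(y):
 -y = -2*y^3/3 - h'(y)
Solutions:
 h(y) = C1 - y^4/6 + y^2/2


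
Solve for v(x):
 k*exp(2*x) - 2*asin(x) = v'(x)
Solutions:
 v(x) = C1 + k*exp(2*x)/2 - 2*x*asin(x) - 2*sqrt(1 - x^2)


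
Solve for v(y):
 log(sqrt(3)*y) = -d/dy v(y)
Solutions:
 v(y) = C1 - y*log(y) - y*log(3)/2 + y


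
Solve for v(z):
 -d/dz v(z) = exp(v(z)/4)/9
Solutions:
 v(z) = 4*log(1/(C1 + z)) + 8*log(6)


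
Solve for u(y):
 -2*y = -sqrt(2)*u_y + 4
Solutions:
 u(y) = C1 + sqrt(2)*y^2/2 + 2*sqrt(2)*y


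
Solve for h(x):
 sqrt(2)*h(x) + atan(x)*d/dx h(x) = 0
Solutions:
 h(x) = C1*exp(-sqrt(2)*Integral(1/atan(x), x))


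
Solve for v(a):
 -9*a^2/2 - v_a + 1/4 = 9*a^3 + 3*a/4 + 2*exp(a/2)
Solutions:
 v(a) = C1 - 9*a^4/4 - 3*a^3/2 - 3*a^2/8 + a/4 - 4*exp(a/2)


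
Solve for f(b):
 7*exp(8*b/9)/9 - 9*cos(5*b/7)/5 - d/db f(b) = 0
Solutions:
 f(b) = C1 + 7*exp(8*b/9)/8 - 63*sin(5*b/7)/25


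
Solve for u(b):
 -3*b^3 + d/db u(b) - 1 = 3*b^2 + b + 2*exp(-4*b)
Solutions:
 u(b) = C1 + 3*b^4/4 + b^3 + b^2/2 + b - exp(-4*b)/2


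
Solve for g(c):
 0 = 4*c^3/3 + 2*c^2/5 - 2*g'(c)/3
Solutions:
 g(c) = C1 + c^4/2 + c^3/5


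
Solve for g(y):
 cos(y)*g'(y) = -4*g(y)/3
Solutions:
 g(y) = C1*(sin(y) - 1)^(2/3)/(sin(y) + 1)^(2/3)


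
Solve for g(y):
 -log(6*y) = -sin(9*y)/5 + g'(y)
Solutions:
 g(y) = C1 - y*log(y) - y*log(6) + y - cos(9*y)/45


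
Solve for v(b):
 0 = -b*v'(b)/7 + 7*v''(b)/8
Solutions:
 v(b) = C1 + C2*erfi(2*b/7)


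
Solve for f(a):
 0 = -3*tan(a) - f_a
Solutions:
 f(a) = C1 + 3*log(cos(a))


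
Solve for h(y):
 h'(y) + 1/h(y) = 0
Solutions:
 h(y) = -sqrt(C1 - 2*y)
 h(y) = sqrt(C1 - 2*y)


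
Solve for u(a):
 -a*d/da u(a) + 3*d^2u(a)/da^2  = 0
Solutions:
 u(a) = C1 + C2*erfi(sqrt(6)*a/6)


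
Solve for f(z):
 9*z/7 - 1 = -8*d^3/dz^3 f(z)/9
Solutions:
 f(z) = C1 + C2*z + C3*z^2 - 27*z^4/448 + 3*z^3/16


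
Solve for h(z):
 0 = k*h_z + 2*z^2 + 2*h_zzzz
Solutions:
 h(z) = C1 + C2*exp(2^(2/3)*z*(-k)^(1/3)/2) + C3*exp(2^(2/3)*z*(-k)^(1/3)*(-1 + sqrt(3)*I)/4) + C4*exp(-2^(2/3)*z*(-k)^(1/3)*(1 + sqrt(3)*I)/4) - 2*z^3/(3*k)


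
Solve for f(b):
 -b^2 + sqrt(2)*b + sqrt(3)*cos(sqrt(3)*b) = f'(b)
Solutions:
 f(b) = C1 - b^3/3 + sqrt(2)*b^2/2 + sin(sqrt(3)*b)


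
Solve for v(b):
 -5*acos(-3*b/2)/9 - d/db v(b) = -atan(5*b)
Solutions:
 v(b) = C1 - 5*b*acos(-3*b/2)/9 + b*atan(5*b) - 5*sqrt(4 - 9*b^2)/27 - log(25*b^2 + 1)/10


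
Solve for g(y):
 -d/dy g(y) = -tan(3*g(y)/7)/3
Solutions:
 g(y) = -7*asin(C1*exp(y/7))/3 + 7*pi/3
 g(y) = 7*asin(C1*exp(y/7))/3


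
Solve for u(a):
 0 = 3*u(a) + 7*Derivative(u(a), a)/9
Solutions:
 u(a) = C1*exp(-27*a/7)


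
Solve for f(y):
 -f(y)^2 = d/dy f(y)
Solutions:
 f(y) = 1/(C1 + y)


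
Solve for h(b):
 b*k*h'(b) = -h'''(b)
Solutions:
 h(b) = C1 + Integral(C2*airyai(b*(-k)^(1/3)) + C3*airybi(b*(-k)^(1/3)), b)


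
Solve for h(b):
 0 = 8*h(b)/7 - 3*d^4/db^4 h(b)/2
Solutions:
 h(b) = C1*exp(-2*21^(3/4)*b/21) + C2*exp(2*21^(3/4)*b/21) + C3*sin(2*21^(3/4)*b/21) + C4*cos(2*21^(3/4)*b/21)


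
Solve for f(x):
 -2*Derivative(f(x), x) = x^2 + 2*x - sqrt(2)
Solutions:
 f(x) = C1 - x^3/6 - x^2/2 + sqrt(2)*x/2


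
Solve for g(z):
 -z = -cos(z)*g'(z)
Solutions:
 g(z) = C1 + Integral(z/cos(z), z)


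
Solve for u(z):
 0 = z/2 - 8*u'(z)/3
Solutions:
 u(z) = C1 + 3*z^2/32


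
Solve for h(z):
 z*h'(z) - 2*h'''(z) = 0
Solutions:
 h(z) = C1 + Integral(C2*airyai(2^(2/3)*z/2) + C3*airybi(2^(2/3)*z/2), z)


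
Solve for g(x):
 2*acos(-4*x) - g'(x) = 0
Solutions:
 g(x) = C1 + 2*x*acos(-4*x) + sqrt(1 - 16*x^2)/2


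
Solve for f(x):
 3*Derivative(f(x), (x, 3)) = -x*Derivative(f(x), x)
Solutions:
 f(x) = C1 + Integral(C2*airyai(-3^(2/3)*x/3) + C3*airybi(-3^(2/3)*x/3), x)


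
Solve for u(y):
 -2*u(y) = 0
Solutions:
 u(y) = 0


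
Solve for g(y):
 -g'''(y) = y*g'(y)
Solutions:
 g(y) = C1 + Integral(C2*airyai(-y) + C3*airybi(-y), y)


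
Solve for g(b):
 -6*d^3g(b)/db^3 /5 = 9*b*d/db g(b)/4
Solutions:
 g(b) = C1 + Integral(C2*airyai(-15^(1/3)*b/2) + C3*airybi(-15^(1/3)*b/2), b)


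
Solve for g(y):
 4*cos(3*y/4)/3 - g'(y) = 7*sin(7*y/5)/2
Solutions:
 g(y) = C1 + 16*sin(3*y/4)/9 + 5*cos(7*y/5)/2


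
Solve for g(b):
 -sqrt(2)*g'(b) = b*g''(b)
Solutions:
 g(b) = C1 + C2*b^(1 - sqrt(2))


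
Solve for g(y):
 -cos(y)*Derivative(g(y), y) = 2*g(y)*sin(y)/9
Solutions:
 g(y) = C1*cos(y)^(2/9)


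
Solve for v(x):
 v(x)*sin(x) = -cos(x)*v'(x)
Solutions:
 v(x) = C1*cos(x)


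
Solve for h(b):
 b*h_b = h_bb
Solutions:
 h(b) = C1 + C2*erfi(sqrt(2)*b/2)


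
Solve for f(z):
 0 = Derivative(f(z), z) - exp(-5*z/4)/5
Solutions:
 f(z) = C1 - 4*exp(-5*z/4)/25


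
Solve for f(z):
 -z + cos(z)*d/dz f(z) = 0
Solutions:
 f(z) = C1 + Integral(z/cos(z), z)


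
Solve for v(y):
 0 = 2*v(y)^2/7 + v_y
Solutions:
 v(y) = 7/(C1 + 2*y)


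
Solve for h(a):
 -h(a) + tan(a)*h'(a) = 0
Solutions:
 h(a) = C1*sin(a)


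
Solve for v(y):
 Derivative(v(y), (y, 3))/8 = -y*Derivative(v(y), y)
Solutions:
 v(y) = C1 + Integral(C2*airyai(-2*y) + C3*airybi(-2*y), y)


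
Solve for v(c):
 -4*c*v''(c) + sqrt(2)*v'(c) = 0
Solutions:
 v(c) = C1 + C2*c^(sqrt(2)/4 + 1)


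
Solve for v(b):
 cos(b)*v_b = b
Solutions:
 v(b) = C1 + Integral(b/cos(b), b)


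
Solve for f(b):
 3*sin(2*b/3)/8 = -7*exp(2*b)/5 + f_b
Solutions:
 f(b) = C1 + 7*exp(2*b)/10 - 9*cos(2*b/3)/16


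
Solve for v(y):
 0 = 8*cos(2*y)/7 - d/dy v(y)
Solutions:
 v(y) = C1 + 4*sin(2*y)/7


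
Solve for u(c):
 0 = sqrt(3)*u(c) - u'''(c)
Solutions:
 u(c) = C3*exp(3^(1/6)*c) + (C1*sin(3^(2/3)*c/2) + C2*cos(3^(2/3)*c/2))*exp(-3^(1/6)*c/2)


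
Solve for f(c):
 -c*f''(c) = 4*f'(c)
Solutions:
 f(c) = C1 + C2/c^3


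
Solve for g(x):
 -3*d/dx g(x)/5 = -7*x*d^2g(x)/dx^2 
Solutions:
 g(x) = C1 + C2*x^(38/35)


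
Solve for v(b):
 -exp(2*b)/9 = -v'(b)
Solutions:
 v(b) = C1 + exp(2*b)/18


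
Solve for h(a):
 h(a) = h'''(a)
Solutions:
 h(a) = C3*exp(a) + (C1*sin(sqrt(3)*a/2) + C2*cos(sqrt(3)*a/2))*exp(-a/2)


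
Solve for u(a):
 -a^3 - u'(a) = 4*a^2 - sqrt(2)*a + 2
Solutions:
 u(a) = C1 - a^4/4 - 4*a^3/3 + sqrt(2)*a^2/2 - 2*a


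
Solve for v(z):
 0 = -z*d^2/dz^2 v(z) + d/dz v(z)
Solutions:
 v(z) = C1 + C2*z^2


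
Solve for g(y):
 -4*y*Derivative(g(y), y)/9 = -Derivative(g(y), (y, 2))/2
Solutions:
 g(y) = C1 + C2*erfi(2*y/3)


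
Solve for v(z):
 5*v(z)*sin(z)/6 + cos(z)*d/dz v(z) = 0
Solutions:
 v(z) = C1*cos(z)^(5/6)


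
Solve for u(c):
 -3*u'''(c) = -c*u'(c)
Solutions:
 u(c) = C1 + Integral(C2*airyai(3^(2/3)*c/3) + C3*airybi(3^(2/3)*c/3), c)


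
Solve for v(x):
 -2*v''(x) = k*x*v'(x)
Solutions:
 v(x) = Piecewise((-sqrt(pi)*C1*erf(sqrt(k)*x/2)/sqrt(k) - C2, (k > 0) | (k < 0)), (-C1*x - C2, True))


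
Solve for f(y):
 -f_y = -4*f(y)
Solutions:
 f(y) = C1*exp(4*y)


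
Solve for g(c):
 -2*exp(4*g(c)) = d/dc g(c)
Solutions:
 g(c) = log(-I*(1/(C1 + 8*c))^(1/4))
 g(c) = log(I*(1/(C1 + 8*c))^(1/4))
 g(c) = log(-(1/(C1 + 8*c))^(1/4))
 g(c) = log(1/(C1 + 8*c))/4


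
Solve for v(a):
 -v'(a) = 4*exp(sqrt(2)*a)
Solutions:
 v(a) = C1 - 2*sqrt(2)*exp(sqrt(2)*a)


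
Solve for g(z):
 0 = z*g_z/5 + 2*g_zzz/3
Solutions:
 g(z) = C1 + Integral(C2*airyai(-10^(2/3)*3^(1/3)*z/10) + C3*airybi(-10^(2/3)*3^(1/3)*z/10), z)


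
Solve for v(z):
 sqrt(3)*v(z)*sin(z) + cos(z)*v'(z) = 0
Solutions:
 v(z) = C1*cos(z)^(sqrt(3))


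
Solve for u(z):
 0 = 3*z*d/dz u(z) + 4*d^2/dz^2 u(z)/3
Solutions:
 u(z) = C1 + C2*erf(3*sqrt(2)*z/4)


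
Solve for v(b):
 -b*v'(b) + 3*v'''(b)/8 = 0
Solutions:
 v(b) = C1 + Integral(C2*airyai(2*3^(2/3)*b/3) + C3*airybi(2*3^(2/3)*b/3), b)


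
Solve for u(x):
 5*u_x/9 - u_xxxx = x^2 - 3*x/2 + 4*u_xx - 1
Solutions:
 u(x) = C1 + C2*exp(-x*(-8*18^(1/3)/(5 + sqrt(793))^(1/3) + 12^(1/3)*(5 + sqrt(793))^(1/3))/12)*sin(2^(1/3)*3^(1/6)*x*(2/(5 + sqrt(793))^(1/3) + 2^(1/3)*3^(2/3)*(5 + sqrt(793))^(1/3)/12)) + C3*exp(-x*(-8*18^(1/3)/(5 + sqrt(793))^(1/3) + 12^(1/3)*(5 + sqrt(793))^(1/3))/12)*cos(2^(1/3)*3^(1/6)*x*(2/(5 + sqrt(793))^(1/3) + 2^(1/3)*3^(2/3)*(5 + sqrt(793))^(1/3)/12)) + C4*exp(x*(-8*18^(1/3)/(5 + sqrt(793))^(1/3) + 12^(1/3)*(5 + sqrt(793))^(1/3))/6) + 3*x^3/5 + 1161*x^2/100 + 20673*x/125


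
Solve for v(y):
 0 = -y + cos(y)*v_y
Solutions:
 v(y) = C1 + Integral(y/cos(y), y)


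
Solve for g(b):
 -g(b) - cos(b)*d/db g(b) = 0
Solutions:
 g(b) = C1*sqrt(sin(b) - 1)/sqrt(sin(b) + 1)


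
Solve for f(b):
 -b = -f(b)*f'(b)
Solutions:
 f(b) = -sqrt(C1 + b^2)
 f(b) = sqrt(C1 + b^2)


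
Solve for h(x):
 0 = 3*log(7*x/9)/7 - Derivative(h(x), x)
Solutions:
 h(x) = C1 + 3*x*log(x)/7 - 6*x*log(3)/7 - 3*x/7 + 3*x*log(7)/7


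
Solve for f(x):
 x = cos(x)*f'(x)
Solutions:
 f(x) = C1 + Integral(x/cos(x), x)


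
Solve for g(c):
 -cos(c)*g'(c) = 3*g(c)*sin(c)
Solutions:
 g(c) = C1*cos(c)^3


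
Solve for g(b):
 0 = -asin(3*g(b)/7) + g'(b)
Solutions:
 Integral(1/asin(3*_y/7), (_y, g(b))) = C1 + b


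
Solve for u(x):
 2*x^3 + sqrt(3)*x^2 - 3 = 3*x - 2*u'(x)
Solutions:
 u(x) = C1 - x^4/4 - sqrt(3)*x^3/6 + 3*x^2/4 + 3*x/2


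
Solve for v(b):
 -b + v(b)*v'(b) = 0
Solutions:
 v(b) = -sqrt(C1 + b^2)
 v(b) = sqrt(C1 + b^2)


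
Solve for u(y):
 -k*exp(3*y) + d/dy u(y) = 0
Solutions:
 u(y) = C1 + k*exp(3*y)/3


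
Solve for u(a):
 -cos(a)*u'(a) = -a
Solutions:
 u(a) = C1 + Integral(a/cos(a), a)


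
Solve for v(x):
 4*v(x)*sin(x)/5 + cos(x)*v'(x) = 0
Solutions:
 v(x) = C1*cos(x)^(4/5)


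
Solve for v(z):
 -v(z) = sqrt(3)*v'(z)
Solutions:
 v(z) = C1*exp(-sqrt(3)*z/3)


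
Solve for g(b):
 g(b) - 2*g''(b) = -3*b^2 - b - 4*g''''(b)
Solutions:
 g(b) = -3*b^2 - b + (C1*sin(sqrt(2)*b/4) + C2*cos(sqrt(2)*b/4))*exp(-sqrt(6)*b/4) + (C3*sin(sqrt(2)*b/4) + C4*cos(sqrt(2)*b/4))*exp(sqrt(6)*b/4) - 12
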